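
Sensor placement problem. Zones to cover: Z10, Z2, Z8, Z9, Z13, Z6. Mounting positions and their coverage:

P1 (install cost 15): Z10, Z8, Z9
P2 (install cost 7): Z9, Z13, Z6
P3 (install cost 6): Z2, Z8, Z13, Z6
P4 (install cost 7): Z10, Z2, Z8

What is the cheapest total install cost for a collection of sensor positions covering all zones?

P2, P4 cover every zone at install cost 7 + 7 = 14.
Any cover uses at least 2 sensor positions; among all covering selections none totals below 14.
Greedy by coverage-per-install cost would pick P3, P2, P4 for 20 — worse than the optimum 14.

14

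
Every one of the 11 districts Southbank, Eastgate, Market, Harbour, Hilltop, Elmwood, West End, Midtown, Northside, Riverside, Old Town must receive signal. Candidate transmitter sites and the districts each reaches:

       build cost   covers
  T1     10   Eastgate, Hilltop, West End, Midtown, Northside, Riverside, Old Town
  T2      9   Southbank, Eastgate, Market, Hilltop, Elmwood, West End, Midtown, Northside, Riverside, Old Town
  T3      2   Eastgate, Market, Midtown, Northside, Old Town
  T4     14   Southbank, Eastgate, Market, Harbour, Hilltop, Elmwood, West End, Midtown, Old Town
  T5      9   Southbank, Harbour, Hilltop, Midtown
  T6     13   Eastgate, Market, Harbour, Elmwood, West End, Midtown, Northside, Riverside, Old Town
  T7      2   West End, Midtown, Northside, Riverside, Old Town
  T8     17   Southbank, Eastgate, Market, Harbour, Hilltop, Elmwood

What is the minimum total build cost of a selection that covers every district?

T4, T7 cover every district at build cost 14 + 2 = 16.
Any cover uses at least 2 transmitter sites; among all covering selections none totals below 16.

16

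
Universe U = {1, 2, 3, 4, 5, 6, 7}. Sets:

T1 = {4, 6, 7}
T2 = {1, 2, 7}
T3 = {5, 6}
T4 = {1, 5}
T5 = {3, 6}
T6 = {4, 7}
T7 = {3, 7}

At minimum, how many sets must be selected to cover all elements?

T1, T2, T3, T5 together cover {1, 2, 3, 4, 5, 6, 7} — every element.
No 3 of the 7 sets cover everything (all 35 triples fall short), so 4 is minimum.

4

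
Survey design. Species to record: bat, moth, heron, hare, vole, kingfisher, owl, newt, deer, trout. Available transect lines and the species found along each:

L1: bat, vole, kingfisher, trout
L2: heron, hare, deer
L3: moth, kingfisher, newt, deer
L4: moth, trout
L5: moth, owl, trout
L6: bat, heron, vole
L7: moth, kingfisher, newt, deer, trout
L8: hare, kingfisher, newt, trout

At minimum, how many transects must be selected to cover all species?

L1, L2, L3, L5 together cover {bat, moth, heron, hare, vole, kingfisher, owl, newt, deer, trout} — every species.
No 3 of the 8 transects cover everything (all 56 triples fall short), so 4 is minimum.

4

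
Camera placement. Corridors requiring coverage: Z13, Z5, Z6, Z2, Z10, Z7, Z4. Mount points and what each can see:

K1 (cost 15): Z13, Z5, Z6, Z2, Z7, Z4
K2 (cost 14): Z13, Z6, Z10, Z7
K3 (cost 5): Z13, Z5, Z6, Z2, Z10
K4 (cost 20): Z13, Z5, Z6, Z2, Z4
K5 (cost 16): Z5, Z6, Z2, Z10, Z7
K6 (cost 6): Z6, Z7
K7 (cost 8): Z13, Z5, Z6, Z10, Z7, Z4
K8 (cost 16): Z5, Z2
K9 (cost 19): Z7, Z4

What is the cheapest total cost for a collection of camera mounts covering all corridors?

13

K3, K7 cover every corridor at cost 5 + 8 = 13.
Any cover uses at least 2 camera mounts; among all covering selections none totals below 13.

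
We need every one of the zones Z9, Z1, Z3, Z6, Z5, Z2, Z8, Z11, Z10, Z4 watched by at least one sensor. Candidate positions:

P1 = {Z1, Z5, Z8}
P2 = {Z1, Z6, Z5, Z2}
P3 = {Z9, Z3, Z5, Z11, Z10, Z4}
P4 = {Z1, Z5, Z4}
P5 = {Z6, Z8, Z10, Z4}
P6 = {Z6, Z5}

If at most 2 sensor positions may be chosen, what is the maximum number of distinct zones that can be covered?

9

Choosing P2, P3 covers {Z9, Z1, Z3, Z6, Z5, Z2, Z11, Z10, Z4} — 9 zones.
No choice of 2 sensor positions does better; here Z8 is left uncovered.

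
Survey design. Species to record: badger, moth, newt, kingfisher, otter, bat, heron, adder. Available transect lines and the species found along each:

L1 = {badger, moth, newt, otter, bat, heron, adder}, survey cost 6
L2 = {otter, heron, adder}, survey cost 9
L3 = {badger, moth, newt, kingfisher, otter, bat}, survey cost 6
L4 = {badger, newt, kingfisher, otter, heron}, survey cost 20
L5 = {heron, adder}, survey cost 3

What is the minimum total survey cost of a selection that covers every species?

L3, L5 cover every species at survey cost 6 + 3 = 9.
Any cover uses at least 2 transects; among all covering selections none totals below 9.
Greedy by coverage-per-survey cost would pick L1, L3 for 12 — worse than the optimum 9.

9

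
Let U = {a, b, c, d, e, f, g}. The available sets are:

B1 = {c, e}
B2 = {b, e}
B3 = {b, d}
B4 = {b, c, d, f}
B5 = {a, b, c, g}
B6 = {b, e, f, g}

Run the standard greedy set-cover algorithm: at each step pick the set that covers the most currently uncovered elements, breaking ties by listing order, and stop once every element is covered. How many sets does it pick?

3

Pick 1: B4 covers 4 new elements (b, c, d, f).
Pick 2: B5 covers 2 new elements (a, g).
Pick 3: B1 covers 1 new elements (e).
Greedy uses 3 sets.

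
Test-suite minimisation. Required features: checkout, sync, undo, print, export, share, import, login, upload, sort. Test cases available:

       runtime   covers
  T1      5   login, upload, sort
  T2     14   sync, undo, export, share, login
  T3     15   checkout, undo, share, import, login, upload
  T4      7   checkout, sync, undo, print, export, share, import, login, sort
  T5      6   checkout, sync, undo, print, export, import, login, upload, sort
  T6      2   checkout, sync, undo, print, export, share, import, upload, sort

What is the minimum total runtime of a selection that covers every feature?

7

T1, T6 cover every feature at runtime 5 + 2 = 7.
Any cover uses at least 2 test cases; among all covering selections none totals below 7.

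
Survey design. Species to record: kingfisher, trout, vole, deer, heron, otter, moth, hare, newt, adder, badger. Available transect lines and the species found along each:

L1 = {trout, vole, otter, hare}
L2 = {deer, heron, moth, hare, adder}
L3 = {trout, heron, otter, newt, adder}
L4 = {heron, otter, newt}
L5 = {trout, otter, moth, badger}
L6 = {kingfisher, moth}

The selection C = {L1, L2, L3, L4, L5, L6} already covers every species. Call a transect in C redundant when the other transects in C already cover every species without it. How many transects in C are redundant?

Drop L1: vole uncovered — not redundant.
Drop L2: deer uncovered — not redundant.
Drop L3: the rest still cover every species — redundant.
Drop L4: the rest still cover every species — redundant.
Drop L5: badger uncovered — not redundant.
Drop L6: kingfisher uncovered — not redundant.
2 redundant: L3, L4.

2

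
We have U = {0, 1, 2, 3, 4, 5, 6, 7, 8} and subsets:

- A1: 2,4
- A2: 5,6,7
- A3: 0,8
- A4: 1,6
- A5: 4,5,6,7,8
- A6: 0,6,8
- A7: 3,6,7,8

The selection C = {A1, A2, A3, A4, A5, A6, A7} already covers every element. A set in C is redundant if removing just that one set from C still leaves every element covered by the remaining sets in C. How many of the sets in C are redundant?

Drop A1: 2 uncovered — not redundant.
Drop A2: the rest still cover every element — redundant.
Drop A3: the rest still cover every element — redundant.
Drop A4: 1 uncovered — not redundant.
Drop A5: the rest still cover every element — redundant.
Drop A6: the rest still cover every element — redundant.
Drop A7: 3 uncovered — not redundant.
4 redundant: A2, A3, A5, A6.

4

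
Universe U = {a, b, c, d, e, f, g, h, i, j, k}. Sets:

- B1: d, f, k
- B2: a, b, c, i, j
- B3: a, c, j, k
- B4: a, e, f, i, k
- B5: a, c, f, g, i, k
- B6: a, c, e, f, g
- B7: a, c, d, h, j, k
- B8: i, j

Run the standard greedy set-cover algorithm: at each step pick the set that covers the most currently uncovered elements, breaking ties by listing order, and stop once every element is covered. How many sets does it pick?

4

Pick 1: B5 covers 6 new elements (a, c, f, g, i, k).
Pick 2: B7 covers 3 new elements (d, h, j).
Pick 3: B2 covers 1 new elements (b).
Pick 4: B4 covers 1 new elements (e).
Greedy uses 4 sets. (The true minimum is 3.)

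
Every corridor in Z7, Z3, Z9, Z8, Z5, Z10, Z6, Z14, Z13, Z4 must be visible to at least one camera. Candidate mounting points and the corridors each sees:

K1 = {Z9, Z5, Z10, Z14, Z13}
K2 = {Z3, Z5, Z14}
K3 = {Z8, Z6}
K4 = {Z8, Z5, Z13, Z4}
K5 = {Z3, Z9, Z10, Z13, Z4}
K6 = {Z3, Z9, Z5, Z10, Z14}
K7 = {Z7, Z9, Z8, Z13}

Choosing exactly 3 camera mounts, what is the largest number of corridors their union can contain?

Choosing K1, K3, K5 covers {Z3, Z9, Z8, Z5, Z10, Z6, Z14, Z13, Z4} — 9 corridors.
No choice of 3 camera mounts does better; here Z7 is left uncovered.

9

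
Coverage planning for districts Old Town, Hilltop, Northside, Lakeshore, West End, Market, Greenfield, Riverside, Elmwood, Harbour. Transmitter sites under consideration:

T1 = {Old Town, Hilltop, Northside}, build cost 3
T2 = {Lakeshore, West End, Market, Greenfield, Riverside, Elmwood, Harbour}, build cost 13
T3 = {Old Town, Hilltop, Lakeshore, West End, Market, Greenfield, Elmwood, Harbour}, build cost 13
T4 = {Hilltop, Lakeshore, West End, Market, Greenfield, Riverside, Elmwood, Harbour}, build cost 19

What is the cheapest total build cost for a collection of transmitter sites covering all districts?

T1, T2 cover every district at build cost 3 + 13 = 16.
Any cover uses at least 2 transmitter sites; among all covering selections none totals below 16.

16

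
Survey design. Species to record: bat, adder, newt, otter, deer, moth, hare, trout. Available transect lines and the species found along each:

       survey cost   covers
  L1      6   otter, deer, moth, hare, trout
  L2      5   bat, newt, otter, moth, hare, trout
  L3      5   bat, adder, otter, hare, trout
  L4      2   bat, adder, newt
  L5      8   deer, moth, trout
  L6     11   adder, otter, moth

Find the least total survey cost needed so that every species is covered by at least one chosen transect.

8

L1, L4 cover every species at survey cost 6 + 2 = 8.
Any cover uses at least 2 transects; among all covering selections none totals below 8.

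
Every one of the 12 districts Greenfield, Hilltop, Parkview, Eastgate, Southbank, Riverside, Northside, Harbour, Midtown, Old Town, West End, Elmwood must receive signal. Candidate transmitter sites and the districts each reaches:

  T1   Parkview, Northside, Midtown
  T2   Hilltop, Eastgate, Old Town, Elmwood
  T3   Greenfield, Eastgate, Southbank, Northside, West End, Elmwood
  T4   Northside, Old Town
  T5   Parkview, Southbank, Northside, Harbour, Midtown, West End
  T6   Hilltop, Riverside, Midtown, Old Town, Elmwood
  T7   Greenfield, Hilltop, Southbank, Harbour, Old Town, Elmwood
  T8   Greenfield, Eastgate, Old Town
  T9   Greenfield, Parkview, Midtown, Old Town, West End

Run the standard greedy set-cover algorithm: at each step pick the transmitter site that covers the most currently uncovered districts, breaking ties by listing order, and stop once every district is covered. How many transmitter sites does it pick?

Pick 1: T3 covers 6 new districts (Greenfield, Eastgate, Southbank, Northside, West End, Elmwood).
Pick 2: T6 covers 4 new districts (Hilltop, Riverside, Midtown, Old Town).
Pick 3: T5 covers 2 new districts (Parkview, Harbour).
Greedy uses 3 transmitter sites.

3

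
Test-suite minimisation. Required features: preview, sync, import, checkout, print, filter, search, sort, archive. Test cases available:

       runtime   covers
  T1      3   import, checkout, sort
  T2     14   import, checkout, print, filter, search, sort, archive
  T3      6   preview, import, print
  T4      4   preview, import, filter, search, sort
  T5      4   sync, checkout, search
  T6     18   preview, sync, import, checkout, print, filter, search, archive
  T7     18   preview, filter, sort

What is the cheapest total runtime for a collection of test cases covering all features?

T1, T6 cover every feature at runtime 3 + 18 = 21.
Any cover uses at least 2 test cases; among all covering selections none totals below 21.
Greedy by coverage-per-runtime would pick T4, T5, T3, T2 for 28 — worse than the optimum 21.

21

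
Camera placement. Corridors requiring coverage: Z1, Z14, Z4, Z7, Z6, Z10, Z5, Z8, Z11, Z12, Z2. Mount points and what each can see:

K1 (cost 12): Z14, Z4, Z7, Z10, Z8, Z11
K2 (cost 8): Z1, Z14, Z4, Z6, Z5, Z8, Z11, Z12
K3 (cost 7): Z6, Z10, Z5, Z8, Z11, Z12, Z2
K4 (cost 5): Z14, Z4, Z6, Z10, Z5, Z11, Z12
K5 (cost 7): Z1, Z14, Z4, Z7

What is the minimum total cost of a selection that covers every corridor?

14

K3, K5 cover every corridor at cost 7 + 7 = 14.
Any cover uses at least 2 camera mounts; among all covering selections none totals below 14.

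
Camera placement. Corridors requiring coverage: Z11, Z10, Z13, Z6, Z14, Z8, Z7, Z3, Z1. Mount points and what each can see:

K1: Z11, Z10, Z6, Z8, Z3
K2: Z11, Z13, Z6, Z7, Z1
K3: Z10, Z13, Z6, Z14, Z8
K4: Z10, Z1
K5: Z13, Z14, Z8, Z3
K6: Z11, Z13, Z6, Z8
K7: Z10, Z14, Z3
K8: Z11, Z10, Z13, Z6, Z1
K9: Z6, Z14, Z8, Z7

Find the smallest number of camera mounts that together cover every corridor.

3

K1, K2, K3 together cover {Z11, Z10, Z13, Z6, Z14, Z8, Z7, Z3, Z1} — every corridor.
No 2 of the 9 camera mounts cover everything (all 36 pairs fall short), so 3 is minimum.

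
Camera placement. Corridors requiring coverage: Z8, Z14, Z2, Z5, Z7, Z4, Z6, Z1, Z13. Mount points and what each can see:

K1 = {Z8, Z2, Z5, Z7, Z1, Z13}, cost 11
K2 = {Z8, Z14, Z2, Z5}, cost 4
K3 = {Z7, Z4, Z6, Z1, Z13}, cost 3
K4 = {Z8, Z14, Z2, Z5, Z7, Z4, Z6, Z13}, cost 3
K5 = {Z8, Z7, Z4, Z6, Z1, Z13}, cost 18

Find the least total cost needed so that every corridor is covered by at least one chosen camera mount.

6

K3, K4 cover every corridor at cost 3 + 3 = 6.
Any cover uses at least 2 camera mounts; among all covering selections none totals below 6.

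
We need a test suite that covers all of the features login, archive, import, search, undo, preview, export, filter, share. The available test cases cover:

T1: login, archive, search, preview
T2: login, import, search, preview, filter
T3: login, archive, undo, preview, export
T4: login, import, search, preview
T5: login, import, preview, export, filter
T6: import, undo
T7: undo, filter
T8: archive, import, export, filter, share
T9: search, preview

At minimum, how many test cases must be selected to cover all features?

T1, T3, T8 together cover {login, archive, import, search, undo, preview, export, filter, share} — every feature.
No 2 of the 9 test cases cover everything (all 36 pairs fall short), so 3 is minimum.

3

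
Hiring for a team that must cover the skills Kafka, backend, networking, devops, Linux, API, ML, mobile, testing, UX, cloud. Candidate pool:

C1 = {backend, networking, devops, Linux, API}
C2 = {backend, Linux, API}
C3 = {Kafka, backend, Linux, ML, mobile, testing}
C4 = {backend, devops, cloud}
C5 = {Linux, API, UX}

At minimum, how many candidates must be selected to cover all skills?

C1, C3, C4, C5 together cover {Kafka, backend, networking, devops, Linux, API, ML, mobile, testing, UX, cloud} — every skill.
No 3 of the 5 candidates cover everything (all 10 triples fall short), so 4 is minimum.

4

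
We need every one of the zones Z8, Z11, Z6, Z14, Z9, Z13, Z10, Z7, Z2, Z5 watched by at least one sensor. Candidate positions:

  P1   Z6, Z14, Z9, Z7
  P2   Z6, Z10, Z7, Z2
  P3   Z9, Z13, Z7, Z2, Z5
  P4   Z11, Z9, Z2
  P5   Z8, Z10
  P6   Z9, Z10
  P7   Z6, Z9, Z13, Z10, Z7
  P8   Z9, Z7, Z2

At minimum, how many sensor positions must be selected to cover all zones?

4

P1, P3, P4, P5 together cover {Z8, Z11, Z6, Z14, Z9, Z13, Z10, Z7, Z2, Z5} — every zone.
No 3 of the 8 sensor positions cover everything (all 56 triples fall short), so 4 is minimum.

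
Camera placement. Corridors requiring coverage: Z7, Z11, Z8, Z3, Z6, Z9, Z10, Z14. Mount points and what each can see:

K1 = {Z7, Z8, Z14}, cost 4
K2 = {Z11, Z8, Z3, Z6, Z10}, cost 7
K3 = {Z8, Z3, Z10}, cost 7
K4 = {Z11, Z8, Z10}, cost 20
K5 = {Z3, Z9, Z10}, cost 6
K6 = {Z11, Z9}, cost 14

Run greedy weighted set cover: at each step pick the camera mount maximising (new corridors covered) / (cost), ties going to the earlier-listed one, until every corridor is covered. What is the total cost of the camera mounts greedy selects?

Pick 1: K1 adds 3 new (Z7, Z8, Z14) at cost 4 (ratio 3/4).
Pick 2: K2 adds 4 new (Z11, Z3, Z6, Z10) at cost 7 (ratio 4/7).
Pick 3: K5 adds 1 new (Z9) at cost 6 (ratio 1/6).
Greedy total cost: 4 + 7 + 6 = 17.

17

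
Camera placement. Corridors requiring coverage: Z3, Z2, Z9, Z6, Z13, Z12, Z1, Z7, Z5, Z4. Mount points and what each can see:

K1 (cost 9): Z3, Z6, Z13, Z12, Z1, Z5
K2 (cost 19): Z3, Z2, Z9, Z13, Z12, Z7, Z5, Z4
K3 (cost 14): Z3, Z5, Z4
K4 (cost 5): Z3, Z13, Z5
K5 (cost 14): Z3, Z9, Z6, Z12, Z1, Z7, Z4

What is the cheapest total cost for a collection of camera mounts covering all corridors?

28

K1, K2 cover every corridor at cost 9 + 19 = 28.
Any cover uses at least 2 camera mounts; among all covering selections none totals below 28.
Greedy by coverage-per-cost would pick K1, K5, K2 for 42 — worse than the optimum 28.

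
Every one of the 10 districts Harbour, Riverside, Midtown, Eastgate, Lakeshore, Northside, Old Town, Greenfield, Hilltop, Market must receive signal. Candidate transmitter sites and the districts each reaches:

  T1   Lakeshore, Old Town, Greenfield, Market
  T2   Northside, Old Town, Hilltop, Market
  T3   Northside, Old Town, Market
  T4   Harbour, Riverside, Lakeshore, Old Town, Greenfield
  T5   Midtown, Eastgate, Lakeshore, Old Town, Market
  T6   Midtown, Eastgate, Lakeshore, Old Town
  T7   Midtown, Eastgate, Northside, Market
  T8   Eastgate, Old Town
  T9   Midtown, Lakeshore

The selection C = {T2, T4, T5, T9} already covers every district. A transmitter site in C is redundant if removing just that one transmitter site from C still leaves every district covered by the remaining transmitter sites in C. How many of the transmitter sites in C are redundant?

1

Drop T2: Northside, Hilltop uncovered — not redundant.
Drop T4: Harbour, Riverside, Greenfield uncovered — not redundant.
Drop T5: Eastgate uncovered — not redundant.
Drop T9: the rest still cover every district — redundant.
1 redundant: T9.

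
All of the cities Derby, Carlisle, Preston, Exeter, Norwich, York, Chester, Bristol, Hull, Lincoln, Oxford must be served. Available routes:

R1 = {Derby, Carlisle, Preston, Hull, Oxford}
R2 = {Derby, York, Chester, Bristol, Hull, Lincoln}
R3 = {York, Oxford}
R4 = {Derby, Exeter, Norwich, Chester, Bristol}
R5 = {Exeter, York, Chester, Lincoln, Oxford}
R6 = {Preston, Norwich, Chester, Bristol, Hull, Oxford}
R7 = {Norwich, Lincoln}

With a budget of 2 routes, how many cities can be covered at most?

Choosing R1, R2 covers {Derby, Carlisle, Preston, York, Chester, Bristol, Hull, Lincoln, Oxford} — 9 cities.
No choice of 2 routes does better; here Exeter, Norwich are left uncovered.

9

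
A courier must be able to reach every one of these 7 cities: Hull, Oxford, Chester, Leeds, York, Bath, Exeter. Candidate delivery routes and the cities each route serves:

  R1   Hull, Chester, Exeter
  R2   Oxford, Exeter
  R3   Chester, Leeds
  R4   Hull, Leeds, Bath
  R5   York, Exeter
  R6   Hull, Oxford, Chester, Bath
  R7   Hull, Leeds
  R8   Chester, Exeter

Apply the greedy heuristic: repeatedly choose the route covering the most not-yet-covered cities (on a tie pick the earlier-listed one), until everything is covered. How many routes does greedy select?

3

Pick 1: R6 covers 4 new cities (Hull, Oxford, Chester, Bath).
Pick 2: R5 covers 2 new cities (York, Exeter).
Pick 3: R3 covers 1 new cities (Leeds).
Greedy uses 3 routes.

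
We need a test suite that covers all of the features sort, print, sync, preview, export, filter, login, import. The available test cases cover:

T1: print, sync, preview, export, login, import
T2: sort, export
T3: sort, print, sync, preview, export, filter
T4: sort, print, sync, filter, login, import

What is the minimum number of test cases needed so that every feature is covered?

2

T1, T3 together cover {sort, print, sync, preview, export, filter, login, import} — every feature.
No single test case contains all 8 features, so 2 is optimal.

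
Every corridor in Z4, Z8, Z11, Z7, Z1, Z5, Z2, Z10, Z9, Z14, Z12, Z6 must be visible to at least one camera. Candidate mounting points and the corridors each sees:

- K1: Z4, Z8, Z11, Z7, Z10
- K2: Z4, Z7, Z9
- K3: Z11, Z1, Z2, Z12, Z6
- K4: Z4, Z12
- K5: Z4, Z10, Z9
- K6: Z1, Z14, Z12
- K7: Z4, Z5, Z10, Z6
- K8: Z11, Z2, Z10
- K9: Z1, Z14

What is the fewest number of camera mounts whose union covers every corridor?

K1, K2, K3, K6, K7 together cover {Z4, Z8, Z11, Z7, Z1, Z5, Z2, Z10, Z9, Z14, Z12, Z6} — every corridor.
No 4 of the 9 camera mounts cover everything (all 126 size-4 selections fall short), so 5 is minimum.

5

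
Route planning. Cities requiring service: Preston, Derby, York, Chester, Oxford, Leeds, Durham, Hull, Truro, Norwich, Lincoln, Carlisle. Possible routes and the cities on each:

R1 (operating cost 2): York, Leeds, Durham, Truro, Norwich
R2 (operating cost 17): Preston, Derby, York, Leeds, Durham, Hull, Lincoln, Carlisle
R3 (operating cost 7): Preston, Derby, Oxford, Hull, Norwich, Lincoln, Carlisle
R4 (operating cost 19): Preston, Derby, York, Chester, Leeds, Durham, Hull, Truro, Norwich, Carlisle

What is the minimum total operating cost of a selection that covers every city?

R3, R4 cover every city at operating cost 7 + 19 = 26.
Any cover uses at least 2 routes; among all covering selections none totals below 26.
Greedy by coverage-per-operating cost would pick R1, R3, R4 for 28 — worse than the optimum 26.

26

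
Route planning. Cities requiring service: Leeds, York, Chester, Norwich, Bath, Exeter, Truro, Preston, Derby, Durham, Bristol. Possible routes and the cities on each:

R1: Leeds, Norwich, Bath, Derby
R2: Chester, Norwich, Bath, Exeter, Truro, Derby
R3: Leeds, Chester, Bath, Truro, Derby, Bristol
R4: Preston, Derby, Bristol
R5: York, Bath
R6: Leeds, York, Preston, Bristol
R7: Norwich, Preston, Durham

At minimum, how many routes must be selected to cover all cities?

3

R2, R6, R7 together cover {Leeds, York, Chester, Norwich, Bath, Exeter, Truro, Preston, Derby, Durham, Bristol} — every city.
No 2 of the 7 routes cover everything (all 21 pairs fall short), so 3 is minimum.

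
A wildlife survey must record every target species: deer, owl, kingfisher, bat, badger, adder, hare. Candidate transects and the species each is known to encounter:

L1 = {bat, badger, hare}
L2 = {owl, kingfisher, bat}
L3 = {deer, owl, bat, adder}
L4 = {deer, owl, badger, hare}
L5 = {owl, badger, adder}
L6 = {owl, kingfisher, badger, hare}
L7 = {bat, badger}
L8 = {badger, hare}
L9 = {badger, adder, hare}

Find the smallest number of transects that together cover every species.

2

L3, L6 together cover {deer, owl, kingfisher, bat, badger, adder, hare} — every species.
No single transect contains all 7 species, so 2 is optimal.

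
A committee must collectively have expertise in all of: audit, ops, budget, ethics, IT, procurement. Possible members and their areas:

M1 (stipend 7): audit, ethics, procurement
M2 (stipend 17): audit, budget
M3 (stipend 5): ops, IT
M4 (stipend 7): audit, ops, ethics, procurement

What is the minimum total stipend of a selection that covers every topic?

29

M1, M2, M3 cover every topic at stipend 7 + 17 + 5 = 29.
Any cover uses at least 3 members; among all covering selections none totals below 29.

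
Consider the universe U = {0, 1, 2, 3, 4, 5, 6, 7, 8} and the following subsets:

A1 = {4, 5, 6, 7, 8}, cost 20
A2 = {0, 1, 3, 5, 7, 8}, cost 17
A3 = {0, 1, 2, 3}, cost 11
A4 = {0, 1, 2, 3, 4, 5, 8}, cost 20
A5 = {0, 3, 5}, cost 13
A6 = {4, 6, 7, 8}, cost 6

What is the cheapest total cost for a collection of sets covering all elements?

26

A4, A6 cover every element at cost 20 + 6 = 26.
Any cover uses at least 2 sets; among all covering selections none totals below 26.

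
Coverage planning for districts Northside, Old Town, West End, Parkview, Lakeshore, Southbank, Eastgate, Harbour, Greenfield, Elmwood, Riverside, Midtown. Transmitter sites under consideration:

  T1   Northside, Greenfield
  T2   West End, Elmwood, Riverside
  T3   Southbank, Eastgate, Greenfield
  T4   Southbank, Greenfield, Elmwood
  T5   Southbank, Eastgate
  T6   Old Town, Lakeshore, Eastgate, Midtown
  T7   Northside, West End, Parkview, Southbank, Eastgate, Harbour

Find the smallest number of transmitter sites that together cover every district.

T1, T2, T6, T7 together cover {Northside, Old Town, West End, Parkview, Lakeshore, Southbank, Eastgate, Harbour, Greenfield, Elmwood, Riverside, Midtown} — every district.
No 3 of the 7 transmitter sites cover everything (all 35 triples fall short), so 4 is minimum.

4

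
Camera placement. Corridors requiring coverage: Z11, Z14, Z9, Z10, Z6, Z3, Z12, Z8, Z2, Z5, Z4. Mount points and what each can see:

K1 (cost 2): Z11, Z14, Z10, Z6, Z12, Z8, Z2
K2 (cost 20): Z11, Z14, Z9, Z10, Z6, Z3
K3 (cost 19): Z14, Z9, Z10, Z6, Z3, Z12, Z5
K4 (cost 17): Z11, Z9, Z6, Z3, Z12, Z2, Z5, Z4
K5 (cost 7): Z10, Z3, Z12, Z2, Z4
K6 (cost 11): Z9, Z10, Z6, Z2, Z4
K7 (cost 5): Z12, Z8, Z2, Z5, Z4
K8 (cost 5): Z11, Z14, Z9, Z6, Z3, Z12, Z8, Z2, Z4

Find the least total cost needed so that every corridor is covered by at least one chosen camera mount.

K1, K7, K8 cover every corridor at cost 2 + 5 + 5 = 12.
Any cover uses at least 2 camera mounts; among all covering selections none totals below 12.

12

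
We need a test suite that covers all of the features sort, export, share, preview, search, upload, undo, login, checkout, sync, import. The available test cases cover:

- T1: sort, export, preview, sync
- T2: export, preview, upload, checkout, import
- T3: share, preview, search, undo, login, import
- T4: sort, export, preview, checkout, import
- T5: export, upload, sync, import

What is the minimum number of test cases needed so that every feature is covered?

3

T1, T2, T3 together cover {sort, export, share, preview, search, upload, undo, login, checkout, sync, import} — every feature.
No 2 of the 5 test cases cover everything (all 10 pairs fall short), so 3 is minimum.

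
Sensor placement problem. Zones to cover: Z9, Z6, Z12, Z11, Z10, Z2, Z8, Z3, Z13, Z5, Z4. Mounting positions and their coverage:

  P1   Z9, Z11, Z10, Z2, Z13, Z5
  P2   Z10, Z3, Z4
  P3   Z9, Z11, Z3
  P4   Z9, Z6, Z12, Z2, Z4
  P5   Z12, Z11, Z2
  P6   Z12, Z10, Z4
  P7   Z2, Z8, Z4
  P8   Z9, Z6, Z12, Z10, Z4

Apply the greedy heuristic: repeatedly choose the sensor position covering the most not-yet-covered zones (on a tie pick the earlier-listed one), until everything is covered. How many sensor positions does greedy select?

4

Pick 1: P1 covers 6 new zones (Z9, Z11, Z10, Z2, Z13, Z5).
Pick 2: P4 covers 3 new zones (Z6, Z12, Z4).
Pick 3: P2 covers 1 new zones (Z3).
Pick 4: P7 covers 1 new zones (Z8).
Greedy uses 4 sensor positions.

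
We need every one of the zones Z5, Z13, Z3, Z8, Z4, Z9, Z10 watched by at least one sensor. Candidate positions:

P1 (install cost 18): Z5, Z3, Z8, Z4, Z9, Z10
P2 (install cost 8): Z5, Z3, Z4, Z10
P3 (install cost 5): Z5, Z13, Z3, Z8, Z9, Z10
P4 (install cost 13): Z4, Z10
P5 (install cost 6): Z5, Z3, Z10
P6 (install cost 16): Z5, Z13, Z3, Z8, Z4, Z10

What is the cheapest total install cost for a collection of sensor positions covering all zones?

P2, P3 cover every zone at install cost 8 + 5 = 13.
Any cover uses at least 2 sensor positions; among all covering selections none totals below 13.

13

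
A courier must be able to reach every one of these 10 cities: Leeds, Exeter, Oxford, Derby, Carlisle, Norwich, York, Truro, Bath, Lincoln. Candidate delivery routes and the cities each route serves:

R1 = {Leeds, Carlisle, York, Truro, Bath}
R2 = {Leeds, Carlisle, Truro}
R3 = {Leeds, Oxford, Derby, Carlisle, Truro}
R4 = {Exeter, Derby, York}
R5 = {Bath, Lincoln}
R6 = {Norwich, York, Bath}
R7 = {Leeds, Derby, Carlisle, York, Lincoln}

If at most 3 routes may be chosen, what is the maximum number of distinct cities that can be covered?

9

Choosing R3, R4, R5 covers {Leeds, Exeter, Oxford, Derby, Carlisle, York, Truro, Bath, Lincoln} — 9 cities.
No choice of 3 routes does better; here Norwich is left uncovered.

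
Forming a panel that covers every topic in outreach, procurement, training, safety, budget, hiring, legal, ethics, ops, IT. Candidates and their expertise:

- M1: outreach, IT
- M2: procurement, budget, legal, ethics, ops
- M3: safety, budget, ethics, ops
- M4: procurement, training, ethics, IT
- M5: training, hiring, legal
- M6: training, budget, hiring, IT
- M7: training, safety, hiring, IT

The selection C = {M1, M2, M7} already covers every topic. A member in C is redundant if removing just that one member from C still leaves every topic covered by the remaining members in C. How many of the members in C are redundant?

Drop M1: outreach uncovered — not redundant.
Drop M2: procurement, budget, legal, ethics, … uncovered — not redundant.
Drop M7: training, safety, hiring uncovered — not redundant.
None of the members in C is redundant.

0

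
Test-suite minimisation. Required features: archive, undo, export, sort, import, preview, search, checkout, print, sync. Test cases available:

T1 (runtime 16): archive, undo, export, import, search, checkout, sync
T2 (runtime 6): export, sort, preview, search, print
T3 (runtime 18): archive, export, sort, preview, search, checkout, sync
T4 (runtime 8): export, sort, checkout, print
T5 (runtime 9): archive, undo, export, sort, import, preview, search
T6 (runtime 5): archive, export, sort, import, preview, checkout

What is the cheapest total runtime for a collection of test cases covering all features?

22

T1, T2 cover every feature at runtime 16 + 6 = 22.
Any cover uses at least 2 test cases; among all covering selections none totals below 22.
Greedy by coverage-per-runtime would pick T6, T2, T1 for 27 — worse than the optimum 22.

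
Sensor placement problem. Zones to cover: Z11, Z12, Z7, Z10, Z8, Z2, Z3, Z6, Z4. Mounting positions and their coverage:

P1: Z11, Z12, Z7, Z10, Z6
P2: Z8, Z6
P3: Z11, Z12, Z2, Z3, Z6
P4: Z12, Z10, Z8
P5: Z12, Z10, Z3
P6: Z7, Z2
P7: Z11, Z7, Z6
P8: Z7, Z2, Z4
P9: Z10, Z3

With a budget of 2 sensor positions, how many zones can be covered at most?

7

Choosing P1, P3 covers {Z11, Z12, Z7, Z10, Z2, Z3, Z6} — 7 zones.
No choice of 2 sensor positions does better; here Z8, Z4 are left uncovered.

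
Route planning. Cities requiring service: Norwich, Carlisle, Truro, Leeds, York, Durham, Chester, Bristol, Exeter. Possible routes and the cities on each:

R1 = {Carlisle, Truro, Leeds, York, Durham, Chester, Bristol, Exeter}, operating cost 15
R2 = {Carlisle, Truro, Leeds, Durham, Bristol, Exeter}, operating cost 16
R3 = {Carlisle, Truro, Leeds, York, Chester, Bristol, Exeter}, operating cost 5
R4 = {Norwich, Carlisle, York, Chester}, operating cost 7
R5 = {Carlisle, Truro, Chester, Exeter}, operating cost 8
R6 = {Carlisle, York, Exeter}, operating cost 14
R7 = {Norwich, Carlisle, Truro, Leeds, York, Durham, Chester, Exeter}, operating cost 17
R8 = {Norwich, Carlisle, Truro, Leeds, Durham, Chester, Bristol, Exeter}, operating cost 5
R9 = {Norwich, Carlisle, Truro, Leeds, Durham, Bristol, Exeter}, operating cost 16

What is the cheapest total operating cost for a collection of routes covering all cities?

10

R3, R8 cover every city at operating cost 5 + 5 = 10.
Any cover uses at least 2 routes; among all covering selections none totals below 10.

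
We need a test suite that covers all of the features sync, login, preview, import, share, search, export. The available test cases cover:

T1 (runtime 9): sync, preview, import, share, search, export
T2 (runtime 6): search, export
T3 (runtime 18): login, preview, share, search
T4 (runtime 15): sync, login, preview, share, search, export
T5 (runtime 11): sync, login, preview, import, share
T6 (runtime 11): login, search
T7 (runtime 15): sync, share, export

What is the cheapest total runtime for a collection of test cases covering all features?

17

T2, T5 cover every feature at runtime 6 + 11 = 17.
Any cover uses at least 2 test cases; among all covering selections none totals below 17.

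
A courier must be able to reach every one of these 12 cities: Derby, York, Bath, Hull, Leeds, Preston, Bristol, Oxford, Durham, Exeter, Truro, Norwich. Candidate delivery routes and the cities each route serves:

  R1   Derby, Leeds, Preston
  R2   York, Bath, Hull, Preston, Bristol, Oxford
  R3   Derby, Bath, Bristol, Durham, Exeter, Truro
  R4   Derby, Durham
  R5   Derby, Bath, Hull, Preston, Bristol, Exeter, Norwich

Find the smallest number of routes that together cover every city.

4

R1, R2, R3, R5 together cover {Derby, York, Bath, Hull, Leeds, Preston, Bristol, Oxford, Durham, Exeter, Truro, Norwich} — every city.
No 3 of the 5 routes cover everything (all 10 triples fall short), so 4 is minimum.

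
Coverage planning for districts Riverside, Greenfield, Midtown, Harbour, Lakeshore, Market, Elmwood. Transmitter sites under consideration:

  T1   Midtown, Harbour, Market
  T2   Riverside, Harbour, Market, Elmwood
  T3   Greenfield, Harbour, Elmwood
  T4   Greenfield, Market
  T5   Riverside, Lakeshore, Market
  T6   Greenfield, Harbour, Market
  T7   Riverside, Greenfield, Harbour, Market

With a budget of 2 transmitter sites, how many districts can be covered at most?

6

Choosing T3, T5 covers {Riverside, Greenfield, Harbour, Lakeshore, Market, Elmwood} — 6 districts.
No choice of 2 transmitter sites does better; here Midtown is left uncovered.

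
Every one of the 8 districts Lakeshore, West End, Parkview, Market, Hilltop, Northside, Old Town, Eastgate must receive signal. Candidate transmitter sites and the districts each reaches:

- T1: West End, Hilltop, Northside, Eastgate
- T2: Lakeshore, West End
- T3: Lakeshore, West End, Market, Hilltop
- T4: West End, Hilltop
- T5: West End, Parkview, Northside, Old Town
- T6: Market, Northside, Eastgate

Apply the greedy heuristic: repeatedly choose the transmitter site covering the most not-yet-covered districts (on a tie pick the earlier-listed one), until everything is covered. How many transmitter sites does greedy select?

Pick 1: T1 covers 4 new districts (West End, Hilltop, Northside, Eastgate).
Pick 2: T3 covers 2 new districts (Lakeshore, Market).
Pick 3: T5 covers 2 new districts (Parkview, Old Town).
Greedy uses 3 transmitter sites.

3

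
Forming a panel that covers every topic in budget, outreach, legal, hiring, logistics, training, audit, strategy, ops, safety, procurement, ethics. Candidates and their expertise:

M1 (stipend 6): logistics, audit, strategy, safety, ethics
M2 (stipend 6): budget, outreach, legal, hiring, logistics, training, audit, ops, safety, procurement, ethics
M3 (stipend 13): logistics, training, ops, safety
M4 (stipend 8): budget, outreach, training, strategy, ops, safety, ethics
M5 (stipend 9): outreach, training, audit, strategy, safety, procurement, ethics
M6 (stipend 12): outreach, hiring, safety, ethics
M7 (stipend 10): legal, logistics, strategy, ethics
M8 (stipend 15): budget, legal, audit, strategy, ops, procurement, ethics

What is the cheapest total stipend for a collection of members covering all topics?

12

M1, M2 cover every topic at stipend 6 + 6 = 12.
Any cover uses at least 2 members; among all covering selections none totals below 12.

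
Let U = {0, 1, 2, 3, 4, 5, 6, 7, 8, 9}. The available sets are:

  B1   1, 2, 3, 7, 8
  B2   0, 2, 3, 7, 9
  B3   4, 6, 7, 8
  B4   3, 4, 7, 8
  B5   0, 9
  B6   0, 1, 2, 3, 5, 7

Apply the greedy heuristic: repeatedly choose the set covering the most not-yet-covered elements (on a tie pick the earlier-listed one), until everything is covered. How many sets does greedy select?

Pick 1: B6 covers 6 new elements (0, 1, 2, 3, 5, 7).
Pick 2: B3 covers 3 new elements (4, 6, 8).
Pick 3: B2 covers 1 new elements (9).
Greedy uses 3 sets.

3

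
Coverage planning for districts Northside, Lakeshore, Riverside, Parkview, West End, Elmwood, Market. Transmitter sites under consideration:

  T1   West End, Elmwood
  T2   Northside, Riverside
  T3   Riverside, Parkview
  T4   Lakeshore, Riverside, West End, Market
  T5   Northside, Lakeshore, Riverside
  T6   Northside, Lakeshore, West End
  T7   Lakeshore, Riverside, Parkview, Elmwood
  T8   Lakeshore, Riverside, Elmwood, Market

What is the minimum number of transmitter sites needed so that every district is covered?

T2, T4, T7 together cover {Northside, Lakeshore, Riverside, Parkview, West End, Elmwood, Market} — every district.
No 2 of the 8 transmitter sites cover everything (all 28 pairs fall short), so 3 is minimum.

3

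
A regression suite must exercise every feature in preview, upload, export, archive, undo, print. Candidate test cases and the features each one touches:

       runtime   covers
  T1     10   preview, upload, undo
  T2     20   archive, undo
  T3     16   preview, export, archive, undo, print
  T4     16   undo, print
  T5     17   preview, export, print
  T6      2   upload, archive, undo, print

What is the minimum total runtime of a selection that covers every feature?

T3, T6 cover every feature at runtime 16 + 2 = 18.
Any cover uses at least 2 test cases; among all covering selections none totals below 18.

18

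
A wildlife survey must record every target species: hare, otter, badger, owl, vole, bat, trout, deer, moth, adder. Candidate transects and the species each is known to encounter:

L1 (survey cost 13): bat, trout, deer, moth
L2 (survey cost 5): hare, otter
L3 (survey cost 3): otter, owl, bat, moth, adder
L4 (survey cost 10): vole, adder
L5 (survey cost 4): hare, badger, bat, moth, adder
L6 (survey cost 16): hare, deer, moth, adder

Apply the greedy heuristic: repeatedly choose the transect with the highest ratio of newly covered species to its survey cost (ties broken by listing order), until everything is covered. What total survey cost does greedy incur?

Pick 1: L3 adds 5 new (otter, owl, bat, moth, adder) at survey cost 3 (ratio 5/3).
Pick 2: L5 adds 2 new (hare, badger) at survey cost 4 (ratio 2/4).
Pick 3: L1 adds 2 new (trout, deer) at survey cost 13 (ratio 2/13).
Pick 4: L4 adds 1 new (vole) at survey cost 10 (ratio 1/10).
Greedy total survey cost: 3 + 4 + 13 + 10 = 30.

30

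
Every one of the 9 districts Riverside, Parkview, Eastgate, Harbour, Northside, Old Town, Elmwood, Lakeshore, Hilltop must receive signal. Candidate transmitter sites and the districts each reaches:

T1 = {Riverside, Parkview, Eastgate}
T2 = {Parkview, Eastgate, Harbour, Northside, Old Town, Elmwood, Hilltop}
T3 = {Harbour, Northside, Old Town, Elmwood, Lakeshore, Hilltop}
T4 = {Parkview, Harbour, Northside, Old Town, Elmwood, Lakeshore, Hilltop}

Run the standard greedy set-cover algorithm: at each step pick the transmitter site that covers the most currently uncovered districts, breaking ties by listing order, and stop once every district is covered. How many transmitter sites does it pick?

Pick 1: T2 covers 7 new districts (Parkview, Eastgate, Harbour, Northside, Old Town, Elmwood, Hilltop).
Pick 2: T1 covers 1 new districts (Riverside).
Pick 3: T3 covers 1 new districts (Lakeshore).
Greedy uses 3 transmitter sites. (The true minimum is 2.)

3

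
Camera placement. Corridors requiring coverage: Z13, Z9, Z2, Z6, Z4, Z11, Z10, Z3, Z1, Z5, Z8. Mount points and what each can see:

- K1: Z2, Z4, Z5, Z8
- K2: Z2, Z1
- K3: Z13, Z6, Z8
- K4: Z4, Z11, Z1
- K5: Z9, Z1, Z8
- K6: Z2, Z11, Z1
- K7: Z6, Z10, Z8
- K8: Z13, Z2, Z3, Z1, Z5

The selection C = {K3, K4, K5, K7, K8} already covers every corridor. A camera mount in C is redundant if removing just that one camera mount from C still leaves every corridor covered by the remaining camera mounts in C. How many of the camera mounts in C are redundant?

Drop K3: the rest still cover every corridor — redundant.
Drop K4: Z4, Z11 uncovered — not redundant.
Drop K5: Z9 uncovered — not redundant.
Drop K7: Z10 uncovered — not redundant.
Drop K8: Z2, Z3, Z5 uncovered — not redundant.
1 redundant: K3.

1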